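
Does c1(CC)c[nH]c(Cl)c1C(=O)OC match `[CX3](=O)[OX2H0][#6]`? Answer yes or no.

Yes

The pattern [CX3](=O)[OX2H0][#6] describes a carbonyl carbon bonded to an oxygen that is itself bonded to carbon (no H on that O) — an ester.
The molecule carries a methyl-ester group (-C(=O)OCH3), whose atoms satisfy every constraint of the query, so the pattern matches.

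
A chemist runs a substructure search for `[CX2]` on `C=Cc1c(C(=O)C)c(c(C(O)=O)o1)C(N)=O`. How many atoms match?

0

The query [CX2] means: C with X2: aliphatic carbon with exactly 2 total connections.
Check the 16 heavy atoms by environment: 1× o (aromatic, X2) → no; 4× c (aromatic, X3) → no; 5× C (X3) → no; 3× O (X1) → no; 1× N (X3) → no; 1× C (X4) → no; 1× O (X2) → no.
No environment satisfies the query, so 0 matching atoms.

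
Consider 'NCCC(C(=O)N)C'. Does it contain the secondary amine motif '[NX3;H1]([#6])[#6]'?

The pattern [NX3;H1]([#6])[#6] describes a trivalent nitrogen with one H, bonded to two carbons — a secondary amine.
The closest candidate here is a primary amide (-C(=O)NH2), but the -C(=O)NH2 nitrogen has H2, not H1. No other fragment satisfies the full query, so there is no match.

No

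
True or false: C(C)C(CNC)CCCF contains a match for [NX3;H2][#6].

False

The pattern [NX3;H2][#6] describes a trivalent nitrogen with two H attached to carbon — a primary amine.
The closest candidate here is an N-methylamino group (-NHCH3), but the nitrogen bears two carbons and only one H (H1), not H2. No other fragment satisfies the full query, so there is no match.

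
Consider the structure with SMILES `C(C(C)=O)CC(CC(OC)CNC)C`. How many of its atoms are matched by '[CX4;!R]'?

Check the 14 heavy atoms by environment: 10× C (X4, acyclic) → match; 1× C (X3, acyclic) → no; 1× O (X1, acyclic) → no; 1× N (X3, acyclic) → no; 1× O (X2, acyclic) → no.
That gives 10 matching atoms.

10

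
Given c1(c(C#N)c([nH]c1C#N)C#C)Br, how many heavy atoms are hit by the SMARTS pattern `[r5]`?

5

The query [r5] means: r5 matches atoms in a five-membered ring.
Check the 12 heavy atoms by environment: 1× n (aromatic, in 5-ring) → match; 4× c (aromatic, in 5-ring) → match; 4× C (acyclic) → no; 2× N (acyclic) → no; 1× Br (acyclic) → no.
Summing the matching environments: 1 + 4 = 5 matching atoms.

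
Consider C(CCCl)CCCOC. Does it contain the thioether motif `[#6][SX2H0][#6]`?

No

The pattern [#6][SX2H0][#6] describes an aliphatic sulfur bridging two carbons with no H on the sulfur — a thioether.
The closest candidate here is a methoxy ether (-OCH3), but the bridging atom is O, not S. No other fragment satisfies the full query, so there is no match.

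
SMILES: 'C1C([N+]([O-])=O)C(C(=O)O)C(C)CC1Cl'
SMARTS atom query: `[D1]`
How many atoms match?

6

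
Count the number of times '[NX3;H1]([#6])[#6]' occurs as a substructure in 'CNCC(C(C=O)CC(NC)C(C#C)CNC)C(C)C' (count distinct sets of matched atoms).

3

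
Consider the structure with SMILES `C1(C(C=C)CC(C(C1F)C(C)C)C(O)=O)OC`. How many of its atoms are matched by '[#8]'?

3

The query [#8] means: #8 matches any oxygen atom.
Check the 17 heavy atoms by environment: 13× C → no; 3× O → match; 1× F → no.
That gives 3 matching atoms.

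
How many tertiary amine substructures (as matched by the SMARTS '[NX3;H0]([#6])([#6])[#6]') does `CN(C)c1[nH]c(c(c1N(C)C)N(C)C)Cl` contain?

[NX3;H0]([#6])([#6])[#6] is the SMARTS for a tertiary amine: a trivalent nitrogen with no H, bonded to three carbons.
The molecule carries 3 separate instances of a dimethylamino group (-N(CH3)2) meeting every constraint; each maps to a distinct set of atoms, giving 3 matches.

3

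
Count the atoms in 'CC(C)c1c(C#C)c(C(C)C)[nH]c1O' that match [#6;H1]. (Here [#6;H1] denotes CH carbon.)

3

Check the 14 heavy atoms by environment: 1× n (aromatic, H1) → no; 4× c (aromatic, H0) → no; 3× C (H1) → match; 4× C (H3) → no; 1× O (H1) → no; 1× C (H0) → no.
That gives 3 matching atoms.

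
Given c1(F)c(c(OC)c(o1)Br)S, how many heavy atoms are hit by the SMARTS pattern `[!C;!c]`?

Check the 10 heavy atoms by environment: 1× o (aromatic) → match; 4× c (aromatic) → no; 1× F → match; 1× Br → match; 1× O → match; 1× C → no; 1× S → match.
Summing the matching environments: 1 + 1 + 1 + 1 + 1 = 5 matching atoms.

5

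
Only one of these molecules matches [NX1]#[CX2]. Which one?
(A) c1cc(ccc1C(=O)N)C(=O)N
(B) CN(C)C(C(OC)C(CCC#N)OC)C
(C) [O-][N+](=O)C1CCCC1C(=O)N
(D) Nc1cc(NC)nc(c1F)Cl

[NX1]#[CX2] describes a nitrogen triple-bonded to a two-connected carbon (a nitrile).
(A) has a primary amide (-C(=O)NH2) but the nitrogen is NX3, not NX1.
(B) contains a nitrile (-C#N), which satisfies every atom and bond constraint.
(C) has a nitro group (-[N+](=O)[O-]) but there is no C#N triple bond.
(D) has a primary amino group (-NH2) but the nitrogen is NX3 (three connections), not NX1 triple-bonded.
So the answer is (B).

B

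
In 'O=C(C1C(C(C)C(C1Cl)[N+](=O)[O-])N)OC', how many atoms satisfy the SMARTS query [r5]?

5

The query [r5] means: r5 matches atoms in a five-membered ring.
Check the 15 heavy atoms by environment: 5× C (in 5-ring) → match; 1× Cl (acyclic) → no; 3× C (acyclic) → no; 3× O (acyclic) → no; 1× N (acyclic) → no; 1× N (charge +1, acyclic) → no; 1× O (charge -1, acyclic) → no.
That gives 5 matching atoms.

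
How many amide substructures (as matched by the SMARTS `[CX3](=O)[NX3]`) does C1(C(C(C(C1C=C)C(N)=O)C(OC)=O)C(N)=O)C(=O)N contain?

[CX3](=O)[NX3] is the SMARTS for an amide: a carbonyl carbon bonded to a trivalent nitrogen.
The molecule carries 3 separate instances of a primary amide (-C(=O)NH2) meeting every constraint; each maps to a distinct set of atoms, giving 3 matches.

3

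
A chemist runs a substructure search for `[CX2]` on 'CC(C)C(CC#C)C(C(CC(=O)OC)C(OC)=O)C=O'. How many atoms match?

The query [CX2] means: C with X2: aliphatic carbon with exactly 2 total connections.
Check the 20 heavy atoms by environment: 10× C (X4) → no; 2× C (X2) → match; 3× C (X3) → no; 3× O (X1) → no; 2× O (X2) → no.
That gives 2 matching atoms.

2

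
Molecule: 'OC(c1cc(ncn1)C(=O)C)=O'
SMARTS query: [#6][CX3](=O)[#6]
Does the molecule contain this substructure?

Yes

The pattern [#6][CX3](=O)[#6] describes a carbonyl carbon (no H) flanked by two carbons — a ketone.
The molecule carries an acetyl/ketone group (-C(=O)CH3), whose atoms satisfy every constraint of the query, so the pattern matches.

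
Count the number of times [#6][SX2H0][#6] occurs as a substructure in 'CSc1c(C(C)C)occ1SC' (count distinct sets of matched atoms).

[#6][SX2H0][#6] is the SMARTS for a thioether: an aliphatic sulfur bridging two carbons with no H on the sulfur.
The molecule carries 2 separate instances of a methylthio ether (-SCH3) meeting every constraint; each maps to a distinct set of atoms, giving 2 matches.

2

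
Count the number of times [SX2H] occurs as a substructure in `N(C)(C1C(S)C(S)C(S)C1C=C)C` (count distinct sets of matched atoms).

3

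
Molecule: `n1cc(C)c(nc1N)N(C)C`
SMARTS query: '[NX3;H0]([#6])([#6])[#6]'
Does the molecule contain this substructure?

Yes

The pattern [NX3;H0]([#6])([#6])[#6] describes a trivalent nitrogen with no H, bonded to three carbons — a tertiary amine.
The molecule carries a dimethylamino group (-N(CH3)2), whose atoms satisfy every constraint of the query, so the pattern matches.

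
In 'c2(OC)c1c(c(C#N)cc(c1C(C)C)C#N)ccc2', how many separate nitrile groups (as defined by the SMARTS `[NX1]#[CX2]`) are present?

2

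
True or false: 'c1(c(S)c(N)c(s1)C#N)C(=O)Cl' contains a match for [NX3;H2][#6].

True

The pattern [NX3;H2][#6] describes a trivalent nitrogen with two H attached to carbon — a primary amine.
The molecule carries a primary amino group (-NH2), whose atoms satisfy every constraint of the query, so the pattern matches.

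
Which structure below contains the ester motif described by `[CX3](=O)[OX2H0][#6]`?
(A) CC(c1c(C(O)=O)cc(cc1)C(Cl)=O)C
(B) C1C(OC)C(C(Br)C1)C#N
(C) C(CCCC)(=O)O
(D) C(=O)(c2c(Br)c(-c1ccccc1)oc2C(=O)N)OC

D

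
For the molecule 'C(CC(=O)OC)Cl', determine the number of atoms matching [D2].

3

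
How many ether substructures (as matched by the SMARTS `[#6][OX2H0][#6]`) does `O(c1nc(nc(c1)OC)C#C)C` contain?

2

[#6][OX2H0][#6] is the SMARTS for an ether: an aliphatic oxygen bridging two carbons with no H on the oxygen.
The molecule carries 2 separate instances of a methoxy ether (-OCH3) meeting every constraint; each maps to a distinct set of atoms, giving 2 matches.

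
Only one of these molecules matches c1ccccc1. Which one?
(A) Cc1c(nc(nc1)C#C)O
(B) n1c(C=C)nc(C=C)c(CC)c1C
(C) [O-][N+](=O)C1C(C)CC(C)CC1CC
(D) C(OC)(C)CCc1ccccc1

c1ccccc1 describes six aromatic carbons in a ring (a benzene ring).
(A) has a methyl group (-CH3) but no six-membered all-carbon aromatic ring is present.
(B) has a methyl group (-CH3) but no six-membered all-carbon aromatic ring is present.
(C) has a methyl group (-CH3) but no six-membered all-carbon aromatic ring is present.
(D) contains a phenyl ring, which satisfies every atom and bond constraint.
So the answer is (D).

D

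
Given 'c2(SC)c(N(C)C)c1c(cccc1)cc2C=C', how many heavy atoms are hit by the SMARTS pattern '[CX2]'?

0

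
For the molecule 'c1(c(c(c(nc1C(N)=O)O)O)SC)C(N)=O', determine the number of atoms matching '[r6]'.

The query [r6] means: r6 matches atoms in a six-membered ring.
Check the 16 heavy atoms by environment: 1× n (aromatic, in 6-ring) → match; 5× c (aromatic, in 6-ring) → match; 3× C (acyclic) → no; 4× O (acyclic) → no; 2× N (acyclic) → no; 1× S (acyclic) → no.
Summing the matching environments: 1 + 5 = 6 matching atoms.

6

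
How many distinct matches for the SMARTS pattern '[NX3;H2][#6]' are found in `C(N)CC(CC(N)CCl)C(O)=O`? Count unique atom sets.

[NX3;H2][#6] is the SMARTS for a primary amine: a trivalent nitrogen with two H attached to carbon.
The molecule carries 2 separate instances of a primary amino group (-NH2) meeting every constraint; each maps to a distinct set of atoms, giving 2 matches.

2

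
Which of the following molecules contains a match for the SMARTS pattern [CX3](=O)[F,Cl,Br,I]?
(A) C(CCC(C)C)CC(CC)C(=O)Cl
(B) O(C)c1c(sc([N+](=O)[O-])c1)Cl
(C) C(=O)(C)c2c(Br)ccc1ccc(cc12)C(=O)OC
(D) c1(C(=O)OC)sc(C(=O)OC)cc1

A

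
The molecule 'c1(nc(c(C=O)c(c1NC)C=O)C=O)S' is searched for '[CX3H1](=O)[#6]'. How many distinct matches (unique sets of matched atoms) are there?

[CX3H1](=O)[#6] is the SMARTS for an aldehyde: an sp2 carbon with one H, double-bonded to O and single-bonded to carbon.
The molecule carries 3 separate instances of an aldehyde (-CHO) meeting every constraint; each maps to a distinct set of atoms, giving 3 matches.

3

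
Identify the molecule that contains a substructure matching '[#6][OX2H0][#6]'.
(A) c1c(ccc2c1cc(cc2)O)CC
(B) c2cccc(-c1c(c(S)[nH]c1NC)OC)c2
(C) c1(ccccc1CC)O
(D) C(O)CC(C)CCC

B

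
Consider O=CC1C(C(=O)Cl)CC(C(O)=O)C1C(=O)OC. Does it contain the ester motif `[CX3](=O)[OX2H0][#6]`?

Yes

The pattern [CX3](=O)[OX2H0][#6] describes a carbonyl carbon bonded to an oxygen that is itself bonded to carbon (no H on that O) — an ester.
The molecule carries a methyl-ester group (-C(=O)OCH3), whose atoms satisfy every constraint of the query, so the pattern matches.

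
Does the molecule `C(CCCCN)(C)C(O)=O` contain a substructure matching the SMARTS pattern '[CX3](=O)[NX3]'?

No

The pattern [CX3](=O)[NX3] describes a carbonyl carbon bonded to a trivalent nitrogen — an amide.
The closest candidate here is a primary amino group (-NH2), but the -NH2 is not attached to a carbonyl carbon. No other fragment satisfies the full query, so there is no match.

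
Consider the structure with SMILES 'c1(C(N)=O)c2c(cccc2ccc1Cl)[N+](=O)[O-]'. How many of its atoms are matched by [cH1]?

5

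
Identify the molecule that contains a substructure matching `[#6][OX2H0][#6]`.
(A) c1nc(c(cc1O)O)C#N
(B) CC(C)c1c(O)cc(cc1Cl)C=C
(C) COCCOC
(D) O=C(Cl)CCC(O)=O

[#6][OX2H0][#6] describes an aliphatic oxygen bridging two carbons with no H on the oxygen (an ether).
(A) has a hydroxyl group (-OH) but the oxygen has H1, not H0 bridging two carbons.
(B) has a hydroxyl group (-OH) but the oxygen has H1, not H0 bridging two carbons.
(C) contains a methoxy ether (-OCH3), which satisfies every atom and bond constraint.
(D) has a carboxylic acid group (-C(=O)OH) but the -OH oxygen has H1; the =O is OX1, not OX2.
So the answer is (C).

C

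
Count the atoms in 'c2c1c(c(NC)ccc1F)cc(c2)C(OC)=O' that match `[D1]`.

4

The query [D1] means: atom with exactly one heavy-atom neighbour (degree 1).
Check the 17 heavy atoms by environment: 5× c (aromatic, D3) → no; 5× c (aromatic, D2) → no; 1× N (D2) → no; 2× C (D1) → match; 1× F (D1) → match; 1× C (D3) → no; 1× O (D1) → match; 1× O (D2) → no.
Summing the matching environments: 2 + 1 + 1 = 4 matching atoms.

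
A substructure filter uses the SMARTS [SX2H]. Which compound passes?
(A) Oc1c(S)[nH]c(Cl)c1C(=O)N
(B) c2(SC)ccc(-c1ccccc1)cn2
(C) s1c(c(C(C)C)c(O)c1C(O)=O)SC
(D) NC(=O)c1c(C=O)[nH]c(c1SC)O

A

[SX2H] describes an aliphatic sulfur with two connections, one being H (a thiol).
(A) contains a thiol (-SH), which satisfies every atom and bond constraint.
(B) has a methylthio ether (-SCH3) but the sulfur has H0 (bonded to two carbons), not H1.
(C) has a hydroxyl group (-OH) but it is an -OH, not an -SH.
(D) has a hydroxyl group (-OH) but it is an -OH, not an -SH.
So the answer is (A).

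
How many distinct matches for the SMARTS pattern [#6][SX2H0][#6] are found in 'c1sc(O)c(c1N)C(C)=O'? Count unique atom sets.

0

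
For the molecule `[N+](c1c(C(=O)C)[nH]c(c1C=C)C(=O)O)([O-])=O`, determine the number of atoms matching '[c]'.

Check the 16 heavy atoms by environment: 1× n (aromatic) → no; 4× c (aromatic) → match; 5× C → no; 1× N (charge +1) → no; 1× O (charge -1) → no; 4× O → no.
That gives 4 matching atoms.

4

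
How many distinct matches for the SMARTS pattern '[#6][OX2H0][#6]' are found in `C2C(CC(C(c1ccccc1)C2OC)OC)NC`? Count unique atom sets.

2

[#6][OX2H0][#6] is the SMARTS for an ether: an aliphatic oxygen bridging two carbons with no H on the oxygen.
The molecule carries 2 separate instances of a methoxy ether (-OCH3) meeting every constraint; each maps to a distinct set of atoms, giving 2 matches.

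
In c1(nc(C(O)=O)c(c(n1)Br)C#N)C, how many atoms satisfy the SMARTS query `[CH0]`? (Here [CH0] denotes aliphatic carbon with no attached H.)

2

Check the 13 heavy atoms by environment: 2× n (aromatic, H0) → no; 4× c (aromatic, H0) → no; 2× C (H0) → match; 1× N (H0) → no; 1× O (H0) → no; 1× O (H1) → no; 1× C (H3) → no; 1× Br (H0) → no.
That gives 2 matching atoms.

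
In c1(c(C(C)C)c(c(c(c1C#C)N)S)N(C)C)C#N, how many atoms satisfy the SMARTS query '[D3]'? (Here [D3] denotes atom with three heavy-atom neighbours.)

8

Check the 18 heavy atoms by environment: 6× c (aromatic, D3) → match; 2× C (D2) → no; 2× N (D1) → no; 5× C (D1) → no; 1× N (D3) → match; 1× C (D3) → match; 1× S (D1) → no.
Summing the matching environments: 6 + 1 + 1 = 8 matching atoms.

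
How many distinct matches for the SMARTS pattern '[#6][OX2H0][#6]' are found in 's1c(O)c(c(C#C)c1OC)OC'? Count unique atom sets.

[#6][OX2H0][#6] is the SMARTS for an ether: an aliphatic oxygen bridging two carbons with no H on the oxygen.
The molecule carries 2 separate instances of a methoxy ether (-OCH3) meeting every constraint; each maps to a distinct set of atoms, giving 2 matches.

2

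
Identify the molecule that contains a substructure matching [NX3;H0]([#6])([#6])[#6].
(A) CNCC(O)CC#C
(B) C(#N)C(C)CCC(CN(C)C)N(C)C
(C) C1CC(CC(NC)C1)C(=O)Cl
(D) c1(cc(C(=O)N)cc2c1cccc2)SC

[NX3;H0]([#6])([#6])[#6] describes a trivalent nitrogen with no H, bonded to three carbons (a tertiary amine).
(A) has an N-methylamino group (-NHCH3) but the nitrogen still has one H (H1), not H0.
(B) contains a dimethylamino group (-N(CH3)2), which satisfies every atom and bond constraint.
(C) has an N-methylamino group (-NHCH3) but the nitrogen still has one H (H1), not H0.
(D) has a primary amide (-C(=O)NH2) but the amide nitrogen has H2 and only one carbon neighbour.
So the answer is (B).

B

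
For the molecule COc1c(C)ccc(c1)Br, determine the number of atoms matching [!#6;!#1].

Check the 10 heavy atoms by environment: 6× c (aromatic) → no; 1× Br → match; 2× C → no; 1× O → match.
Summing the matching environments: 1 + 1 = 2 matching atoms.

2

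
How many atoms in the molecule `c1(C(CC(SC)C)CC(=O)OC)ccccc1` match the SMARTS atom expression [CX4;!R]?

7

The query [CX4;!R] means: aliphatic carbon with four total connections, not in a ring.
Check the 17 heavy atoms by environment: 7× C (X4, acyclic) → match; 6× c (aromatic, X3, in 6-ring) → no; 1× S (X2, acyclic) → no; 1× C (X3, acyclic) → no; 1× O (X1, acyclic) → no; 1× O (X2, acyclic) → no.
That gives 7 matching atoms.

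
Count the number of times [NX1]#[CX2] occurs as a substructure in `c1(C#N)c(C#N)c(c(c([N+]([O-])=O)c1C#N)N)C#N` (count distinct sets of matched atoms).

[NX1]#[CX2] is the SMARTS for a nitrile: a nitrogen triple-bonded to a two-connected carbon.
The molecule carries 4 separate instances of a nitrile (-C#N) meeting every constraint; each maps to a distinct set of atoms, giving 4 matches.

4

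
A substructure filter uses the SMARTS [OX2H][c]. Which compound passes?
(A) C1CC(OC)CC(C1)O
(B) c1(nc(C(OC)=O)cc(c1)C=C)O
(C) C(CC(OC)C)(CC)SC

[OX2H][c] describes a hydroxyl oxygen attached to an aromatic carbon (a phenol).
(A) has a hydroxyl group (-OH) but the -OH is on an aliphatic carbon, not an aromatic c.
(B) contains a hydroxyl group (-OH), which satisfies every atom and bond constraint.
(C) has a methoxy ether (-OCH3) but the oxygen has H0, not H1.
So the answer is (B).

B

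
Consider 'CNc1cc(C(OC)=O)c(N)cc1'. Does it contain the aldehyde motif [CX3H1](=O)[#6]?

The pattern [CX3H1](=O)[#6] describes an sp2 carbon with one H, double-bonded to O and single-bonded to carbon — an aldehyde.
The closest candidate here is a methyl-ester group (-C(=O)OCH3), but the carbonyl carbon has H0, not H1. No other fragment satisfies the full query, so there is no match.

No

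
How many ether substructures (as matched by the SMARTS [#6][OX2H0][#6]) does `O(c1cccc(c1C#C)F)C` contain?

1

[#6][OX2H0][#6] is the SMARTS for an ether: an aliphatic oxygen bridging two carbons with no H on the oxygen.
Exactly one fragment in the molecule meets all constraints, giving 1 match.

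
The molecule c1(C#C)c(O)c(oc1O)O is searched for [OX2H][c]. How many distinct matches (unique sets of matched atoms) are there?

[OX2H][c] is the SMARTS for a phenol: a hydroxyl oxygen attached to an aromatic carbon.
The molecule carries 3 separate instances of a hydroxyl group (-OH) meeting every constraint; each maps to a distinct set of atoms, giving 3 matches.

3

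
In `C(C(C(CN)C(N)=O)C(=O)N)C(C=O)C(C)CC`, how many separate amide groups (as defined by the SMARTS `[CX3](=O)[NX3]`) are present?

2

[CX3](=O)[NX3] is the SMARTS for an amide: a carbonyl carbon bonded to a trivalent nitrogen.
The molecule carries 2 separate instances of a primary amide (-C(=O)NH2) meeting every constraint; each maps to a distinct set of atoms, giving 2 matches.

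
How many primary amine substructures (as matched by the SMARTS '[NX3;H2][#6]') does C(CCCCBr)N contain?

[NX3;H2][#6] is the SMARTS for a primary amine: a trivalent nitrogen with two H attached to carbon.
Exactly one fragment in the molecule meets all constraints, giving 1 match.

1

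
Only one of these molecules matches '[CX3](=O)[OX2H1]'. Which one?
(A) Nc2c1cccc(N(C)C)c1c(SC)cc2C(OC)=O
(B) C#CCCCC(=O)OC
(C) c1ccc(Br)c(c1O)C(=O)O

C

[CX3](=O)[OX2H1] describes an sp2 carbon double-bonded to O and single-bonded to an -OH oxygen (a carboxylic acid).
(A) has a methyl-ester group (-C(=O)OCH3) but the singly-bonded O has no H (OX2H0, not OX2H1).
(B) has a methyl-ester group (-C(=O)OCH3) but the singly-bonded O has no H (OX2H0, not OX2H1).
(C) contains a carboxylic acid group (-C(=O)OH), which satisfies every atom and bond constraint.
So the answer is (C).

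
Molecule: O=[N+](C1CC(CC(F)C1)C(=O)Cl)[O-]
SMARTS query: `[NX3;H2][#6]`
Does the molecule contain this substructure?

No

The pattern [NX3;H2][#6] describes a trivalent nitrogen with two H attached to carbon — a primary amine.
The closest candidate here is a nitro group (-[N+](=O)[O-]), but the nitrogen is [N+] with no H, not NX3H2. No other fragment satisfies the full query, so there is no match.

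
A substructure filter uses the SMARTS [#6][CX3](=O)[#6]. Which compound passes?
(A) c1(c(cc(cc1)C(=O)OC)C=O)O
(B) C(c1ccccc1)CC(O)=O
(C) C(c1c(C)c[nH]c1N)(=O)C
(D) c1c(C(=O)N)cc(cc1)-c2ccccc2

C

[#6][CX3](=O)[#6] describes a carbonyl carbon (no H) flanked by two carbons (a ketone).
(A) has a methyl-ester group (-C(=O)OCH3) but one neighbour of the carbonyl carbon is O, not C.
(B) has a carboxylic acid group (-C(=O)OH) but one neighbour of the carbonyl carbon is O, not C.
(C) contains an acetyl/ketone group (-C(=O)CH3), which satisfies every atom and bond constraint.
(D) has a primary amide (-C(=O)NH2) but one neighbour of the carbonyl carbon is N, not C.
So the answer is (C).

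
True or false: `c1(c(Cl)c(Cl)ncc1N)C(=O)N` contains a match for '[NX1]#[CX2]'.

The pattern [NX1]#[CX2] describes a nitrogen triple-bonded to a two-connected carbon — a nitrile.
The closest candidate here is a primary amide (-C(=O)NH2), but the nitrogen is NX3, not NX1. No other fragment satisfies the full query, so there is no match.

False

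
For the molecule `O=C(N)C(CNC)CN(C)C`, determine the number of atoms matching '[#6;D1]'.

Check the 11 heavy atoms by environment: 2× C (D2) → no; 2× C (D3) → no; 1× O (D1) → no; 1× N (D1) → no; 1× N (D2) → no; 3× C (D1) → match; 1× N (D3) → no.
That gives 3 matching atoms.

3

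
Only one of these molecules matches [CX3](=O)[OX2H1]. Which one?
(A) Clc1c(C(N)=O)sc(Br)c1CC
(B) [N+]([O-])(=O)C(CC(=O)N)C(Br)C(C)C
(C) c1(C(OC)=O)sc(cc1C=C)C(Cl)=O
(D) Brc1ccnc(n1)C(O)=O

D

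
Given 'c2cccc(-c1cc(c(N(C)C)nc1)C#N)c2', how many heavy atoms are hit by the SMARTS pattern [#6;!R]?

Check the 17 heavy atoms by environment: 1× n (aromatic, in 6-ring) → no; 11× c (aromatic, in 6-ring) → no; 3× C (acyclic) → match; 2× N (acyclic) → no.
That gives 3 matching atoms.

3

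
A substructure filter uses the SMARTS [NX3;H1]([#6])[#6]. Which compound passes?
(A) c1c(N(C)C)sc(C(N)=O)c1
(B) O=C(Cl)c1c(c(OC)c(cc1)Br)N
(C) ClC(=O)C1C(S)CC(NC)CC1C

C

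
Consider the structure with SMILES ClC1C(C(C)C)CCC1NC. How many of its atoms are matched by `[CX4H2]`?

2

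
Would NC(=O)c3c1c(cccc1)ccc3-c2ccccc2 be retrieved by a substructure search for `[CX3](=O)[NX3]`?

The pattern [CX3](=O)[NX3] describes a carbonyl carbon bonded to a trivalent nitrogen — an amide.
The molecule carries a primary amide (-C(=O)NH2), whose atoms satisfy every constraint of the query, so the pattern matches.

Yes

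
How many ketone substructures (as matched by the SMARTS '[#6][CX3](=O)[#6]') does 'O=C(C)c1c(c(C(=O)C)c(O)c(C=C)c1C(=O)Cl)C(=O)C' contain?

[#6][CX3](=O)[#6] is the SMARTS for a ketone: a carbonyl carbon (no H) flanked by two carbons.
The molecule carries 3 separate instances of an acetyl/ketone group (-C(=O)CH3) meeting every constraint; each maps to a distinct set of atoms, giving 3 matches.

3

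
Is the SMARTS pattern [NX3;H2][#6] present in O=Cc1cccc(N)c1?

Yes

The pattern [NX3;H2][#6] describes a trivalent nitrogen with two H attached to carbon — a primary amine.
The molecule carries a primary amino group (-NH2), whose atoms satisfy every constraint of the query, so the pattern matches.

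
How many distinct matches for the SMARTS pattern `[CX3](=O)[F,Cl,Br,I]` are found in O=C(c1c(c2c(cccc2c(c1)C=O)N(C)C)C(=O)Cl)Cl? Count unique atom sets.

[CX3](=O)[F,Cl,Br,I] is the SMARTS for an acyl halide: a carbonyl carbon bonded to a halogen.
The molecule carries 2 separate instances of an acyl chloride (-C(=O)Cl) meeting every constraint; each maps to a distinct set of atoms, giving 2 matches.

2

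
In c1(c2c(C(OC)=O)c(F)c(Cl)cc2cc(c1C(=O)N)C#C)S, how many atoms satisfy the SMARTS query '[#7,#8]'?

4

The query [#7,#8] means: nitrogen or oxygen (comma = OR).
Check the 22 heavy atoms by environment: 10× c (aromatic) → no; 1× S → no; 5× C → no; 3× O → match; 1× N → match; 1× Cl → no; 1× F → no.
Summing the matching environments: 3 + 1 = 4 matching atoms.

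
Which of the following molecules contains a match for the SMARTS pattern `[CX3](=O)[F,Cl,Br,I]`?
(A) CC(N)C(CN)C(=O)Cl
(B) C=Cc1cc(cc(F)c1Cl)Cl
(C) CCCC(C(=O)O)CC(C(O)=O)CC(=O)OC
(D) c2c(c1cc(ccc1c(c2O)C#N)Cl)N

A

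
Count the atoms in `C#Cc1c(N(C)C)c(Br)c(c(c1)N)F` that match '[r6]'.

6

The query [r6] means: r6 matches atoms in a six-membered ring.
Check the 14 heavy atoms by environment: 6× c (aromatic, in 6-ring) → match; 1× Br (acyclic) → no; 2× N (acyclic) → no; 4× C (acyclic) → no; 1× F (acyclic) → no.
That gives 6 matching atoms.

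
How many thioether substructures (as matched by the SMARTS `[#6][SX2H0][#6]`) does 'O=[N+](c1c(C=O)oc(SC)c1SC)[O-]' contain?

2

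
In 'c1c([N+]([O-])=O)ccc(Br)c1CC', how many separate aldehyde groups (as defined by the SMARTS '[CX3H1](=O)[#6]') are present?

0

[CX3H1](=O)[#6] is the SMARTS for an aldehyde: an sp2 carbon with one H, double-bonded to O and single-bonded to carbon.
No fragment in the molecule satisfies every constraint, giving 0 matches.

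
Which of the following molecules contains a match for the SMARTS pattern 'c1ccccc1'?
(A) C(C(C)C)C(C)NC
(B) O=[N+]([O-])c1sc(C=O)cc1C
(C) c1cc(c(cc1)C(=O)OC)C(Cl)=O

c1ccccc1 describes six aromatic carbons in a ring (a benzene ring).
(A) has a methyl group (-CH3) but no six-membered all-carbon aromatic ring is present.
(B) has a methyl group (-CH3) but no six-membered all-carbon aromatic ring is present.
(C) contains the required atom environment, so the pattern matches.
So the answer is (C).

C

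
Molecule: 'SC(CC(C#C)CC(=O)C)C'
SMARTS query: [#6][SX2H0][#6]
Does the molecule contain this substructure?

The pattern [#6][SX2H0][#6] describes an aliphatic sulfur bridging two carbons with no H on the sulfur — a thioether.
The closest candidate here is a thiol (-SH), but the sulfur has H1, not H0 bridging two carbons. No other fragment satisfies the full query, so there is no match.

No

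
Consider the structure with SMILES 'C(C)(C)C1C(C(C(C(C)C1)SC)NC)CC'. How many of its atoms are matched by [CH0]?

The query [CH0] means: aliphatic carbon with no attached hydrogen.
Check the 16 heavy atoms by environment: 2× C (H2) → no; 6× C (H1) → no; 1× N (H1) → no; 6× C (H3) → no; 1× S (H0) → no.
No environment satisfies the query, so 0 matching atoms.

0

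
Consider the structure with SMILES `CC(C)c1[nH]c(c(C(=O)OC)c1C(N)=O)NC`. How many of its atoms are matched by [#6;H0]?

The query [#6;H0] means: any carbon with no attached hydrogen.
Check the 17 heavy atoms by environment: 1× n (aromatic, H1) → no; 4× c (aromatic, H0) → match; 1× C (H1) → no; 4× C (H3) → no; 2× C (H0) → match; 3× O (H0) → no; 1× N (H2) → no; 1× N (H1) → no.
Summing the matching environments: 4 + 2 = 6 matching atoms.

6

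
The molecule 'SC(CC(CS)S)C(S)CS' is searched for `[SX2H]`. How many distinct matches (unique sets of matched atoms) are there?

[SX2H] is the SMARTS for a thiol: an aliphatic sulfur with two connections, one being H.
The molecule carries 5 separate instances of a thiol (-SH) meeting every constraint; each maps to a distinct set of atoms, giving 5 matches.

5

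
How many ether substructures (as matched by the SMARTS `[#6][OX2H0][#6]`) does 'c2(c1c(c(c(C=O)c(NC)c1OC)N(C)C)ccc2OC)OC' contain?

3

[#6][OX2H0][#6] is the SMARTS for an ether: an aliphatic oxygen bridging two carbons with no H on the oxygen.
The molecule carries 3 separate instances of a methoxy ether (-OCH3) meeting every constraint; each maps to a distinct set of atoms, giving 3 matches.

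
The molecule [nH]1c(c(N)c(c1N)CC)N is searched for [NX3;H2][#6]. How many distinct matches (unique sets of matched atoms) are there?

3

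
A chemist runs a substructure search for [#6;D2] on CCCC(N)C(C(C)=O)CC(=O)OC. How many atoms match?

3

Check the 14 heavy atoms by environment: 3× C (D2) → match; 4× C (D3) → no; 3× C (D1) → no; 1× N (D1) → no; 2× O (D1) → no; 1× O (D2) → no.
That gives 3 matching atoms.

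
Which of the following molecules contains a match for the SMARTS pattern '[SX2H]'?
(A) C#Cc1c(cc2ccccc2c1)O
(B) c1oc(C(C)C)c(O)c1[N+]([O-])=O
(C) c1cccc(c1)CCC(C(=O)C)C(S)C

C

[SX2H] describes an aliphatic sulfur with two connections, one being H (a thiol).
(A) has a hydroxyl group (-OH) but it is an -OH, not an -SH.
(B) has a hydroxyl group (-OH) but it is an -OH, not an -SH.
(C) contains a thiol (-SH), which satisfies every atom and bond constraint.
So the answer is (C).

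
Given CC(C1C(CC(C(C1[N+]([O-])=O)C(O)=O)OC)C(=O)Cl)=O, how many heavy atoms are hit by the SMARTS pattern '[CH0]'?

3

The query [CH0] means: aliphatic carbon with no attached hydrogen.
Check the 20 heavy atoms by environment: 5× C (H1) → no; 1× C (H2) → no; 1× N (charge +1, H0) → no; 1× O (charge -1, H0) → no; 5× O (H0) → no; 3× C (H0) → match; 1× Cl (H0) → no; 1× O (H1) → no; 2× C (H3) → no.
That gives 3 matching atoms.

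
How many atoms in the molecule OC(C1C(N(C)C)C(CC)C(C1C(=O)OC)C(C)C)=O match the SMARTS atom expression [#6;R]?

5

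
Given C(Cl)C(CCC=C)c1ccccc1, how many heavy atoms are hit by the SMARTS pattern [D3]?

The query [D3] means: atom with exactly three heavy-atom neighbours.
Check the 13 heavy atoms by environment: 4× C (D2) → no; 1× C (D3) → match; 1× c (aromatic, D3) → match; 5× c (aromatic, D2) → no; 1× Cl (D1) → no; 1× C (D1) → no.
Summing the matching environments: 1 + 1 = 2 matching atoms.

2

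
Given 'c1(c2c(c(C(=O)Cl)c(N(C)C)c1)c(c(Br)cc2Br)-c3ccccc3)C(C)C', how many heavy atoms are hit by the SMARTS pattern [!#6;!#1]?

5

The query [!#6;!#1] means: not carbon and not hydrogen — any heteroatom.
Check the 27 heavy atoms by environment: 16× c (aromatic) → no; 6× C → no; 2× Br → match; 1× O → match; 1× Cl → match; 1× N → match.
Summing the matching environments: 2 + 1 + 1 + 1 = 5 matching atoms.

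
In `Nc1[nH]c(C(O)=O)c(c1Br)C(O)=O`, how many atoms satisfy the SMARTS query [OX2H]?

2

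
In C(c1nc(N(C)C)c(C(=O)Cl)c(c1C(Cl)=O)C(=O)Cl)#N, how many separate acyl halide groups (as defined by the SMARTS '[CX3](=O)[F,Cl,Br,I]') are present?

3

[CX3](=O)[F,Cl,Br,I] is the SMARTS for an acyl halide: a carbonyl carbon bonded to a halogen.
The molecule carries 3 separate instances of an acyl chloride (-C(=O)Cl) meeting every constraint; each maps to a distinct set of atoms, giving 3 matches.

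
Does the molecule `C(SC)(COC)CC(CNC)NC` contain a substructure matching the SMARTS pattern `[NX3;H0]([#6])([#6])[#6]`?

No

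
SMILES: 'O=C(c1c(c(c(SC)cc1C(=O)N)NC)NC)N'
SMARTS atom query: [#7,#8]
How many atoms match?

The query [#7,#8] means: nitrogen or oxygen (comma = OR).
Check the 18 heavy atoms by environment: 6× c (aromatic) → no; 5× C → no; 2× O → match; 4× N → match; 1× S → no.
Summing the matching environments: 2 + 4 = 6 matching atoms.

6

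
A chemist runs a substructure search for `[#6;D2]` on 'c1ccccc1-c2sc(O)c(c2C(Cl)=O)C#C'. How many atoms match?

The query [#6;D2] means: any carbon bonded to exactly two heavy atoms.
Check the 17 heavy atoms by environment: 1× s (aromatic, D2) → no; 5× c (aromatic, D3) → no; 1× C (D3) → no; 2× O (D1) → no; 1× Cl (D1) → no; 5× c (aromatic, D2) → match; 1× C (D2) → match; 1× C (D1) → no.
Summing the matching environments: 5 + 1 = 6 matching atoms.

6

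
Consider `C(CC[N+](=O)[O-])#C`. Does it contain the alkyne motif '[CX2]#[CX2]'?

The pattern [CX2]#[CX2] describes a carbon-carbon triple bond — an alkyne.
The molecule carries an ethynyl group (-C#CH), whose atoms satisfy every constraint of the query, so the pattern matches.

Yes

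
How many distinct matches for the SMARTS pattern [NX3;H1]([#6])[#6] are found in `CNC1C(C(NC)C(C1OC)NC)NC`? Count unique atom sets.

4

[NX3;H1]([#6])[#6] is the SMARTS for a secondary amine: a trivalent nitrogen with one H, bonded to two carbons.
The molecule carries 4 separate instances of an N-methylamino group (-NHCH3) meeting every constraint; each maps to a distinct set of atoms, giving 4 matches.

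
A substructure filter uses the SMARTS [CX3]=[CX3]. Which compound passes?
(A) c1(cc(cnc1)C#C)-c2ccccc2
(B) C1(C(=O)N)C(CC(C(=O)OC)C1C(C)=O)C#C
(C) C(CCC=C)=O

C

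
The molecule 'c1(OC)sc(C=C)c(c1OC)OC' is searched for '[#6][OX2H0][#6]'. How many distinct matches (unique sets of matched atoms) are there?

3

[#6][OX2H0][#6] is the SMARTS for an ether: an aliphatic oxygen bridging two carbons with no H on the oxygen.
The molecule carries 3 separate instances of a methoxy ether (-OCH3) meeting every constraint; each maps to a distinct set of atoms, giving 3 matches.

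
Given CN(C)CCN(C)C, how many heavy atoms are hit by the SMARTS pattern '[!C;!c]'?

The query [!C;!c] means: neither aliphatic nor aromatic carbon — same as [!#6].
Check the 8 heavy atoms by environment: 6× C → no; 2× N → match.
That gives 2 matching atoms.

2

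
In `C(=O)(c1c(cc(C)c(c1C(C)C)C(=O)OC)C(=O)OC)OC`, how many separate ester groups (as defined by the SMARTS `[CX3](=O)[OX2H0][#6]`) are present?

[CX3](=O)[OX2H0][#6] is the SMARTS for an ester: a carbonyl carbon bonded to an oxygen that is itself bonded to carbon (no H on that O).
The molecule carries 3 separate instances of a methyl-ester group (-C(=O)OCH3) meeting every constraint; each maps to a distinct set of atoms, giving 3 matches.

3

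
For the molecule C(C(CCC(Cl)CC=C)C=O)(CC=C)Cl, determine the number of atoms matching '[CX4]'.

7

The query [CX4] means: C with X4: aliphatic carbon with exactly 4 total connections (bonds + H).
Check the 15 heavy atoms by environment: 7× C (X4) → match; 5× C (X3) → no; 1× O (X1) → no; 2× Cl (X1) → no.
That gives 7 matching atoms.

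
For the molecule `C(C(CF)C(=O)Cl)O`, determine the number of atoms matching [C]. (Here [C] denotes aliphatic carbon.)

4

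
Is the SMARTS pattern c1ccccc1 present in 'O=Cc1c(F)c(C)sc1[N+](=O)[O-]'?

The pattern c1ccccc1 describes six aromatic carbons in a ring — a benzene ring.
The closest candidate here is a methyl group (-CH3), but no six-membered all-carbon aromatic ring is present. No other fragment satisfies the full query, so there is no match.

No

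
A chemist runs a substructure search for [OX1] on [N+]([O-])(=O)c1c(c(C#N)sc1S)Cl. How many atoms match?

2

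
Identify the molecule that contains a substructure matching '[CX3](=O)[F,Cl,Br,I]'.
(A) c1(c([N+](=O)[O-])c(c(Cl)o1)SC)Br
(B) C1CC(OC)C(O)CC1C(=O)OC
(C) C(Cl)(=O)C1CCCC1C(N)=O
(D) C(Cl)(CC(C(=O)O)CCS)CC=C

C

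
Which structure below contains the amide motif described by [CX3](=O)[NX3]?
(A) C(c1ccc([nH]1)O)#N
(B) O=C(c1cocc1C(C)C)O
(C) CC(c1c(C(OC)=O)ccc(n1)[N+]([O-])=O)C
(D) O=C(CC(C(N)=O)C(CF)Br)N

D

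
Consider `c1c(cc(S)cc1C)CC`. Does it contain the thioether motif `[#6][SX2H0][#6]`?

No

The pattern [#6][SX2H0][#6] describes an aliphatic sulfur bridging two carbons with no H on the sulfur — a thioether.
The closest candidate here is a thiol (-SH), but the sulfur has H1, not H0 bridging two carbons. No other fragment satisfies the full query, so there is no match.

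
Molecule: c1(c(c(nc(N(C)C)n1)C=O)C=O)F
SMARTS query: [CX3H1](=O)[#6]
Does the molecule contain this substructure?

The pattern [CX3H1](=O)[#6] describes an sp2 carbon with one H, double-bonded to O and single-bonded to carbon — an aldehyde.
The molecule carries an aldehyde (-CHO), whose atoms satisfy every constraint of the query, so the pattern matches.

Yes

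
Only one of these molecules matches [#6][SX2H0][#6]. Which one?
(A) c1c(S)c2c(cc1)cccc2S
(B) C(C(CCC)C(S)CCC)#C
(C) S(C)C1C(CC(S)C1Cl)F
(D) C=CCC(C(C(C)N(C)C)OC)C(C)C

[#6][SX2H0][#6] describes an aliphatic sulfur bridging two carbons with no H on the sulfur (a thioether).
(A) has a thiol (-SH) but the sulfur has H1, not H0 bridging two carbons.
(B) has a thiol (-SH) but the sulfur has H1, not H0 bridging two carbons.
(C) contains a methylthio ether (-SCH3), which satisfies every atom and bond constraint.
(D) has a methoxy ether (-OCH3) but the bridging atom is O, not S.
So the answer is (C).

C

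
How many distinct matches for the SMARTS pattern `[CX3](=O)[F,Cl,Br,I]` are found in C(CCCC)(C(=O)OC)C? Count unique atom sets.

[CX3](=O)[F,Cl,Br,I] is the SMARTS for an acyl halide: a carbonyl carbon bonded to a halogen.
The molecule has a methyl-ester group (-C(=O)OCH3), but the carbonyl is bonded to -O-C, not to a halogen; nothing else fits, so there are 0 matches.

0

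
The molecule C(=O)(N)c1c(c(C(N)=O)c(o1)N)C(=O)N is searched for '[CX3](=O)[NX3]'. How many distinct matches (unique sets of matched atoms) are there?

[CX3](=O)[NX3] is the SMARTS for an amide: a carbonyl carbon bonded to a trivalent nitrogen.
The molecule carries 3 separate instances of a primary amide (-C(=O)NH2) meeting every constraint; each maps to a distinct set of atoms, giving 3 matches.

3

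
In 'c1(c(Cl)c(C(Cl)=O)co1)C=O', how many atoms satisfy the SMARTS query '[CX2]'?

0

Check the 11 heavy atoms by environment: 1× o (aromatic, X2) → no; 4× c (aromatic, X3) → no; 2× Cl (X1) → no; 2× C (X3) → no; 2× O (X1) → no.
No environment satisfies the query, so 0 matching atoms.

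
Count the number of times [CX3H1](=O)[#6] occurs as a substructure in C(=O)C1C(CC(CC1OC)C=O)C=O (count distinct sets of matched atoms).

3

[CX3H1](=O)[#6] is the SMARTS for an aldehyde: an sp2 carbon with one H, double-bonded to O and single-bonded to carbon.
The molecule carries 3 separate instances of an aldehyde (-CHO) meeting every constraint; each maps to a distinct set of atoms, giving 3 matches.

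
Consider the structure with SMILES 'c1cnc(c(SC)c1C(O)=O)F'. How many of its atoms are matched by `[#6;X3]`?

6

The query [#6;X3] means: any carbon (aromatic or not) with three total connections.
Check the 12 heavy atoms by environment: 1× n (aromatic, X2) → no; 5× c (aromatic, X3) → match; 1× F (X1) → no; 1× C (X3) → match; 1× O (X1) → no; 1× O (X2) → no; 1× S (X2) → no; 1× C (X4) → no.
Summing the matching environments: 5 + 1 = 6 matching atoms.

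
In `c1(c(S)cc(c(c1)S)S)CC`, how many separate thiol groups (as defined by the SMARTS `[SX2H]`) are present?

3

[SX2H] is the SMARTS for a thiol: an aliphatic sulfur with two connections, one being H.
The molecule carries 3 separate instances of a thiol (-SH) meeting every constraint; each maps to a distinct set of atoms, giving 3 matches.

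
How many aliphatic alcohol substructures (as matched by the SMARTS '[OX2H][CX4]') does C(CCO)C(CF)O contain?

2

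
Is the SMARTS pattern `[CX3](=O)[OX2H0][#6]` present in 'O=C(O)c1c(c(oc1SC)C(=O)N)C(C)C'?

No

The pattern [CX3](=O)[OX2H0][#6] describes a carbonyl carbon bonded to an oxygen that is itself bonded to carbon (no H on that O) — an ester.
The closest candidate here is a carboxylic acid group (-C(=O)OH), but the singly-bonded O carries H (OX2H1, not H0). No other fragment satisfies the full query, so there is no match.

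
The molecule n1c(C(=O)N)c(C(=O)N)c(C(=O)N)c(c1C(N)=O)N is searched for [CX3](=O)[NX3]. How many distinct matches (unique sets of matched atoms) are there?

[CX3](=O)[NX3] is the SMARTS for an amide: a carbonyl carbon bonded to a trivalent nitrogen.
The molecule carries 4 separate instances of a primary amide (-C(=O)NH2) meeting every constraint; each maps to a distinct set of atoms, giving 4 matches.

4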